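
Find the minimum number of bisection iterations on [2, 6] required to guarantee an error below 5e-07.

We need (b-a)/2^n ≤ 5e-07
(6 - 2)/2^n ≤ 5e-07
4/2^n ≤ 5e-07
2^n ≥ 8000000
n ≥ log₂(8000000) = 22.93
n ≥ 23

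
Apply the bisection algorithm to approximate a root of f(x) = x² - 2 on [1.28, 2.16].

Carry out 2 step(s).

f(x) = x² - 2
Initial interval: [1.28, 2.16]

Iteration 1:
  c_1 = (1.280000 + 2.160000)/2 = 1.720000
  f(c_1) = f(1.720000) = 0.958400
  f(a) × f(c) < 0, new interval: [1.280000, 1.720000]
Iteration 2:
  c_2 = (1.280000 + 1.720000)/2 = 1.500000
  f(c_2) = f(1.500000) = 0.250000
  f(a) × f(c) < 0, new interval: [1.280000, 1.500000]

After 2 iteration(s), the approximation is c_2 = 1.500000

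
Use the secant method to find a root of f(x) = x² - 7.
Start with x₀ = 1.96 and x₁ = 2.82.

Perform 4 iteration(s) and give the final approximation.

f(x) = x² - 7
x₀ = 1.96, x₁ = 2.82

Secant formula: x_{n+1} = x_n - f(x_n)(x_n - x_{n-1})/(f(x_n) - f(x_{n-1}))

Iteration 1:
  f(1.960000) = -3.158400
  f(2.820000) = 0.952400
  x_2 = 2.820000 - 0.952400×(2.820000 - 1.960000)/(0.952400 - (-3.158400))
       = 2.620753
Iteration 2:
  f(2.820000) = 0.952400
  f(2.620753) = -0.131653
  x_3 = 2.620753 - (-0.131653)×(2.620753 - 2.820000)/(-0.131653 - 0.952400)
       = 2.644951
Iteration 3:
  f(2.620753) = -0.131653
  f(2.644951) = -0.004236
  x_4 = 2.644951 - (-0.004236)×(2.644951 - 2.620753)/(-0.004236 - (-0.131653))
       = 2.645755
Iteration 4:
  f(2.644951) = -0.004236
  f(2.645755) = 0.000020
  x_5 = 2.645755 - 0.000020×(2.645755 - 2.644951)/(0.000020 - (-0.004236))
       = 2.645751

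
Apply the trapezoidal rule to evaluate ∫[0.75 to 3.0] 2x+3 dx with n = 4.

f(x) = 2x+3
a = 0.75, b = 3.0, n = 4
h = (b - a)/n = 0.562500

Trapezoidal rule: (h/2)[f(x₀) + 2f(x₁) + 2f(x₂) + ... + f(xₙ)]

x_0 = 0.7500, f(x_0) = 4.500000, coefficient = 1
x_1 = 1.3125, f(x_1) = 5.625000, coefficient = 2
x_2 = 1.8750, f(x_2) = 6.750000, coefficient = 2
x_3 = 2.4375, f(x_3) = 7.875000, coefficient = 2
x_4 = 3.0000, f(x_4) = 9.000000, coefficient = 1

I ≈ (0.562500/2) × 54.000000 = 15.187500
Exact value: 15.187500
Error: 0.000000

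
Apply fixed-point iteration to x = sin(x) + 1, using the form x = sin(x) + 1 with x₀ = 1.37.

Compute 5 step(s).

Equation: x = sin(x) + 1
Fixed-point form: x = sin(x) + 1
x₀ = 1.37

x_1 = g(1.370000) = 1.979908
x_2 = g(1.979908) = 1.917475
x_3 = g(1.917475) = 1.940507
x_4 = g(1.940507) = 1.932432
x_5 = g(1.932432) = 1.935319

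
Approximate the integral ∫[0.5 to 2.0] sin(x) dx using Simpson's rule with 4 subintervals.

f(x) = sin(x)
a = 0.5, b = 2.0, n = 4
h = (b - a)/n = 0.375000

Simpson's rule: (h/3)[f(x₀) + 4f(x₁) + 2f(x₂) + ... + f(xₙ)]

x_0 = 0.5000, f(x_0) = 0.479426, coefficient = 1
x_1 = 0.8750, f(x_1) = 0.767544, coefficient = 4
x_2 = 1.2500, f(x_2) = 0.948985, coefficient = 2
x_3 = 1.6250, f(x_3) = 0.998531, coefficient = 4
x_4 = 2.0000, f(x_4) = 0.909297, coefficient = 1

I ≈ (0.375000/3) × 10.350992 = 1.293874
Exact value: 1.293729
Error: 0.000145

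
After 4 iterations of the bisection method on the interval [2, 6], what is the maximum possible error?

Bisection error bound: |error| ≤ (b-a)/2^n
|error| ≤ (6 - 2)/2^4 = 4/2^4
|error| ≤ 0.2500000000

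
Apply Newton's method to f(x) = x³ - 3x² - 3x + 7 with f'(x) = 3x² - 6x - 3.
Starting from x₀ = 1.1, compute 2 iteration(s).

f(x) = x³ - 3x² - 3x + 7
f'(x) = 3x² - 6x - 3
x₀ = 1.1

Newton-Raphson formula: x_{n+1} = x_n - f(x_n)/f'(x_n)

Iteration 1:
  f(1.100000) = 1.401000
  f'(1.100000) = -5.970000
  x_1 = 1.100000 - 1.401000/(-5.970000) = 1.334673
Iteration 2:
  f(1.334673) = 0.029445
  f'(1.334673) = -5.663981
  x_2 = 1.334673 - 0.029445/(-5.663981) = 1.339872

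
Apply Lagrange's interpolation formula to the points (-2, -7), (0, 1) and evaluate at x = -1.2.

Lagrange interpolation formula:
P(x) = Σ yᵢ × Lᵢ(x)
where Lᵢ(x) = Π_{j≠i} (x - xⱼ)/(xᵢ - xⱼ)

L_0(-1.2) = (-1.2 - 0)/(-2 - 0) = 0.600000
L_1(-1.2) = (-1.2 - (-2))/(0 - (-2)) = 0.400000

P(-1.2) = (-7)×L_0(-1.2) + 1×L_1(-1.2)
P(-1.2) = -3.800000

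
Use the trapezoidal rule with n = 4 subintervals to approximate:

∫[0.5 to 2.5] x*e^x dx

f(x) = x*e^x
a = 0.5, b = 2.5, n = 4
h = (b - a)/n = 0.500000

Trapezoidal rule: (h/2)[f(x₀) + 2f(x₁) + 2f(x₂) + ... + f(xₙ)]

x_0 = 0.5000, f(x_0) = 0.824361, coefficient = 1
x_1 = 1.0000, f(x_1) = 2.718282, coefficient = 2
x_2 = 1.5000, f(x_2) = 6.722534, coefficient = 2
x_3 = 2.0000, f(x_3) = 14.778112, coefficient = 2
x_4 = 2.5000, f(x_4) = 30.456235, coefficient = 1

I ≈ (0.500000/2) × 79.718451 = 19.929613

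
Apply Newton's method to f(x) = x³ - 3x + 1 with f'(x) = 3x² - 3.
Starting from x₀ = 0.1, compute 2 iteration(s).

f(x) = x³ - 3x + 1
f'(x) = 3x² - 3
x₀ = 0.1

Newton-Raphson formula: x_{n+1} = x_n - f(x_n)/f'(x_n)

Iteration 1:
  f(0.100000) = 0.701000
  f'(0.100000) = -2.970000
  x_1 = 0.100000 - 0.701000/(-2.970000) = 0.336027
Iteration 2:
  f(0.336027) = 0.029861
  f'(0.336027) = -2.661258
  x_2 = 0.336027 - 0.029861/(-2.661258) = 0.347248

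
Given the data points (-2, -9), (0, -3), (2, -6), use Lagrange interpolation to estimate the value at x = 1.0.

Lagrange interpolation formula:
P(x) = Σ yᵢ × Lᵢ(x)
where Lᵢ(x) = Π_{j≠i} (x - xⱼ)/(xᵢ - xⱼ)

L_0(1.0) = (1.0 - 0)/(-2 - 0) × (1.0 - 2)/(-2 - 2) = -0.125000
L_1(1.0) = (1.0 - (-2))/(0 - (-2)) × (1.0 - 2)/(0 - 2) = 0.750000
L_2(1.0) = (1.0 - (-2))/(2 - (-2)) × (1.0 - 0)/(2 - 0) = 0.375000

P(1.0) = (-9)×L_0(1.0) + (-3)×L_1(1.0) + (-6)×L_2(1.0)
P(1.0) = -3.375000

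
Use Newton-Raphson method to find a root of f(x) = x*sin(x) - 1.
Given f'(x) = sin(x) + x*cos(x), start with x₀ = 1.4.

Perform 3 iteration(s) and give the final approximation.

f(x) = x*sin(x) - 1
f'(x) = sin(x) + x*cos(x)
x₀ = 1.4

Newton-Raphson formula: x_{n+1} = x_n - f(x_n)/f'(x_n)

Iteration 1:
  f(1.400000) = 0.379630
  f'(1.400000) = 1.223404
  x_1 = 1.400000 - 0.379630/1.223404 = 1.089694
Iteration 2:
  f(1.089694) = -0.034002
  f'(1.089694) = 1.390749
  x_2 = 1.089694 - (-0.034002)/1.390749 = 1.114143
Iteration 3:
  f(1.114143) = -0.000020
  f'(1.114143) = 1.388811
  x_3 = 1.114143 - (-0.000020)/1.388811 = 1.114157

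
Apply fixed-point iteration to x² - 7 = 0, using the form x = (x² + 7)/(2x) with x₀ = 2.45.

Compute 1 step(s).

Equation: x² - 7 = 0
Fixed-point form: x = (x² + 7)/(2x)
x₀ = 2.45

x_1 = g(2.450000) = 2.653571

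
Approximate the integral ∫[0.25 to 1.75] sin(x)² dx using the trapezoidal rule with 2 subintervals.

f(x) = sin(x)²
a = 0.25, b = 1.75, n = 2
h = (b - a)/n = 0.750000

Trapezoidal rule: (h/2)[f(x₀) + 2f(x₁) + 2f(x₂) + ... + f(xₙ)]

x_0 = 0.2500, f(x_0) = 0.061209, coefficient = 1
x_1 = 1.0000, f(x_1) = 0.708073, coefficient = 2
x_2 = 1.7500, f(x_2) = 0.968228, coefficient = 1

I ≈ (0.750000/2) × 2.445584 = 0.917094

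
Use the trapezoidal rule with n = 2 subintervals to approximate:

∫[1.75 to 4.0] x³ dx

f(x) = x³
a = 1.75, b = 4.0, n = 2
h = (b - a)/n = 1.125000

Trapezoidal rule: (h/2)[f(x₀) + 2f(x₁) + 2f(x₂) + ... + f(xₙ)]

x_0 = 1.7500, f(x_0) = 5.359375, coefficient = 1
x_1 = 2.8750, f(x_1) = 23.763672, coefficient = 2
x_2 = 4.0000, f(x_2) = 64.000000, coefficient = 1

I ≈ (1.125000/2) × 116.886719 = 65.748779
Exact value: 61.655273
Error: 4.093506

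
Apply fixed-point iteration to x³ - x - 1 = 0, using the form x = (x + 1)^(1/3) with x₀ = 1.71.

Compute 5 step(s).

Equation: x³ - x - 1 = 0
Fixed-point form: x = (x + 1)^(1/3)
x₀ = 1.71

x_1 = g(1.710000) = 1.394194
x_2 = g(1.394194) = 1.337785
x_3 = g(1.337785) = 1.327195
x_4 = g(1.327195) = 1.325188
x_5 = g(1.325188) = 1.324807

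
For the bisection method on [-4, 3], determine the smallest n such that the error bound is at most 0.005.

We need (b-a)/2^n ≤ 0.005
(3 - (-4))/2^n ≤ 0.005
7/2^n ≤ 0.005
2^n ≥ 1400
n ≥ log₂(1400) = 10.45
n ≥ 11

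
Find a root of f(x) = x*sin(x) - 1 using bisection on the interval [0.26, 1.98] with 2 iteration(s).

f(x) = x*sin(x) - 1
Initial interval: [0.26, 1.98]

Iteration 1:
  c_1 = (0.260000 + 1.980000)/2 = 1.120000
  f(c_1) = f(1.120000) = 0.008112
  f(a) × f(c) < 0, new interval: [0.260000, 1.120000]
Iteration 2:
  c_2 = (0.260000 + 1.120000)/2 = 0.690000
  f(c_2) = f(0.690000) = -0.560789
  f(a) × f(c) ≥ 0, new interval: [0.690000, 1.120000]

After 2 iteration(s), the approximation is c_2 = 0.690000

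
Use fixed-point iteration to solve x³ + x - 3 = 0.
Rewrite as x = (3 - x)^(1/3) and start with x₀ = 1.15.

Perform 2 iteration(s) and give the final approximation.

Equation: x³ + x - 3 = 0
Fixed-point form: x = (3 - x)^(1/3)
x₀ = 1.15

x_1 = g(1.150000) = 1.227601
x_2 = g(1.227601) = 1.210191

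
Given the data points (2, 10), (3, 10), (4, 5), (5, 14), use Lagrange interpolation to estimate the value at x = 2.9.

Lagrange interpolation formula:
P(x) = Σ yᵢ × Lᵢ(x)
where Lᵢ(x) = Π_{j≠i} (x - xⱼ)/(xᵢ - xⱼ)

L_0(2.9) = (2.9 - 3)/(2 - 3) × (2.9 - 4)/(2 - 4) × (2.9 - 5)/(2 - 5) = 0.038500
L_1(2.9) = (2.9 - 2)/(3 - 2) × (2.9 - 4)/(3 - 4) × (2.9 - 5)/(3 - 5) = 1.039500
L_2(2.9) = (2.9 - 2)/(4 - 2) × (2.9 - 3)/(4 - 3) × (2.9 - 5)/(4 - 5) = -0.094500
L_3(2.9) = (2.9 - 2)/(5 - 2) × (2.9 - 3)/(5 - 3) × (2.9 - 4)/(5 - 4) = 0.016500

P(2.9) = 10×L_0(2.9) + 10×L_1(2.9) + 5×L_2(2.9) + 14×L_3(2.9)
P(2.9) = 10.538500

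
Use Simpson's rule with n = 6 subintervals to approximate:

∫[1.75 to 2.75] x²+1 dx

f(x) = x²+1
a = 1.75, b = 2.75, n = 6
h = (b - a)/n = 0.166667

Simpson's rule: (h/3)[f(x₀) + 4f(x₁) + 2f(x₂) + ... + f(xₙ)]

x_0 = 1.7500, f(x_0) = 4.062500, coefficient = 1
x_1 = 1.9167, f(x_1) = 4.673611, coefficient = 4
x_2 = 2.0833, f(x_2) = 5.340278, coefficient = 2
x_3 = 2.2500, f(x_3) = 6.062500, coefficient = 4
x_4 = 2.4167, f(x_4) = 6.840278, coefficient = 2
x_5 = 2.5833, f(x_5) = 7.673611, coefficient = 4
x_6 = 2.7500, f(x_6) = 8.562500, coefficient = 1

I ≈ (0.166667/3) × 110.625000 = 6.145833
Exact value: 6.145833
Error: 0.000000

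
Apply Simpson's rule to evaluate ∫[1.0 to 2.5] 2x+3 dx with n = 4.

f(x) = 2x+3
a = 1.0, b = 2.5, n = 4
h = (b - a)/n = 0.375000

Simpson's rule: (h/3)[f(x₀) + 4f(x₁) + 2f(x₂) + ... + f(xₙ)]

x_0 = 1.0000, f(x_0) = 5.000000, coefficient = 1
x_1 = 1.3750, f(x_1) = 5.750000, coefficient = 4
x_2 = 1.7500, f(x_2) = 6.500000, coefficient = 2
x_3 = 2.1250, f(x_3) = 7.250000, coefficient = 4
x_4 = 2.5000, f(x_4) = 8.000000, coefficient = 1

I ≈ (0.375000/3) × 78.000000 = 9.750000
Exact value: 9.750000
Error: 0.000000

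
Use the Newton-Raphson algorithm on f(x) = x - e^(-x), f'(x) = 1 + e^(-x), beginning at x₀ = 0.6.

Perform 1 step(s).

f(x) = x - e^(-x)
f'(x) = 1 + e^(-x)
x₀ = 0.6

Newton-Raphson formula: x_{n+1} = x_n - f(x_n)/f'(x_n)

Iteration 1:
  f(0.600000) = 0.051188
  f'(0.600000) = 1.548812
  x_1 = 0.600000 - 0.051188/1.548812 = 0.566950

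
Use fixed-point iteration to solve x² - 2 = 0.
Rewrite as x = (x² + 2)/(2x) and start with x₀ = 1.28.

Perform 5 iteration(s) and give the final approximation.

Equation: x² - 2 = 0
Fixed-point form: x = (x² + 2)/(2x)
x₀ = 1.28

x_1 = g(1.280000) = 1.421250
x_2 = g(1.421250) = 1.414231
x_3 = g(1.414231) = 1.414214
x_4 = g(1.414214) = 1.414214
x_5 = g(1.414214) = 1.414214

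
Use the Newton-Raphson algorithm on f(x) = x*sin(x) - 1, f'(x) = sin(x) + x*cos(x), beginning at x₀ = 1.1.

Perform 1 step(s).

f(x) = x*sin(x) - 1
f'(x) = sin(x) + x*cos(x)
x₀ = 1.1

Newton-Raphson formula: x_{n+1} = x_n - f(x_n)/f'(x_n)

Iteration 1:
  f(1.100000) = -0.019672
  f'(1.100000) = 1.390163
  x_1 = 1.100000 - (-0.019672)/1.390163 = 1.114151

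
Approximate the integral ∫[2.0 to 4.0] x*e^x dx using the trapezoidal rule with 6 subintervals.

f(x) = x*e^x
a = 2.0, b = 4.0, n = 6
h = (b - a)/n = 0.333333

Trapezoidal rule: (h/2)[f(x₀) + 2f(x₁) + 2f(x₂) + ... + f(xₙ)]

x_0 = 2.0000, f(x_0) = 14.778112, coefficient = 1
x_1 = 2.3333, f(x_1) = 24.061937, coefficient = 2
x_2 = 2.6667, f(x_2) = 38.378443, coefficient = 2
x_3 = 3.0000, f(x_3) = 60.256611, coefficient = 2
x_4 = 3.3333, f(x_4) = 93.438750, coefficient = 2
x_5 = 3.6667, f(x_5) = 143.444708, coefficient = 2
x_6 = 4.0000, f(x_6) = 218.392600, coefficient = 1

I ≈ (0.333333/2) × 952.331608 = 158.721935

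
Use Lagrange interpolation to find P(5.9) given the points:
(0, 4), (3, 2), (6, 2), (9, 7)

Lagrange interpolation formula:
P(x) = Σ yᵢ × Lᵢ(x)
where Lᵢ(x) = Π_{j≠i} (x - xⱼ)/(xᵢ - xⱼ)

L_0(5.9) = (5.9 - 3)/(0 - 3) × (5.9 - 6)/(0 - 6) × (5.9 - 9)/(0 - 9) = -0.005549
L_1(5.9) = (5.9 - 0)/(3 - 0) × (5.9 - 6)/(3 - 6) × (5.9 - 9)/(3 - 9) = 0.033870
L_2(5.9) = (5.9 - 0)/(6 - 0) × (5.9 - 3)/(6 - 3) × (5.9 - 9)/(6 - 9) = 0.982241
L_3(5.9) = (5.9 - 0)/(9 - 0) × (5.9 - 3)/(9 - 3) × (5.9 - 6)/(9 - 6) = -0.010562

P(5.9) = 4×L_0(5.9) + 2×L_1(5.9) + 2×L_2(5.9) + 7×L_3(5.9)
P(5.9) = 1.936093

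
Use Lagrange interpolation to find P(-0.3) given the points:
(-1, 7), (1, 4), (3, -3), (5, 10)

Lagrange interpolation formula:
P(x) = Σ yᵢ × Lᵢ(x)
where Lᵢ(x) = Π_{j≠i} (x - xⱼ)/(xᵢ - xⱼ)

L_0(-0.3) = (-0.3 - 1)/(-1 - 1) × (-0.3 - 3)/(-1 - 3) × (-0.3 - 5)/(-1 - 5) = 0.473687
L_1(-0.3) = (-0.3 - (-1))/(1 - (-1)) × (-0.3 - 3)/(1 - 3) × (-0.3 - 5)/(1 - 5) = 0.765187
L_2(-0.3) = (-0.3 - (-1))/(3 - (-1)) × (-0.3 - 1)/(3 - 1) × (-0.3 - 5)/(3 - 5) = -0.301437
L_3(-0.3) = (-0.3 - (-1))/(5 - (-1)) × (-0.3 - 1)/(5 - 1) × (-0.3 - 3)/(5 - 3) = 0.062562

P(-0.3) = 7×L_0(-0.3) + 4×L_1(-0.3) + (-3)×L_2(-0.3) + 10×L_3(-0.3)
P(-0.3) = 7.906500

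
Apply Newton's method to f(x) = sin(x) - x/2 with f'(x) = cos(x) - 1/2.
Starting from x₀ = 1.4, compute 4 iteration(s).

f(x) = sin(x) - x/2
f'(x) = cos(x) - 1/2
x₀ = 1.4

Newton-Raphson formula: x_{n+1} = x_n - f(x_n)/f'(x_n)

Iteration 1:
  f(1.400000) = 0.285450
  f'(1.400000) = -0.330033
  x_1 = 1.400000 - 0.285450/(-0.330033) = 2.264913
Iteration 2:
  f(2.264913) = -0.363838
  f'(2.264913) = -1.139707
  x_2 = 2.264913 - (-0.363838)/(-1.139707) = 1.945675
Iteration 3:
  f(1.945675) = -0.042286
  f'(1.945675) = -0.866160
  x_3 = 1.945675 - (-0.042286)/(-0.866160) = 1.896856
Iteration 4:
  f(1.896856) = -0.001116
  f'(1.896856) = -0.820312
  x_4 = 1.896856 - (-0.001116)/(-0.820312) = 1.895495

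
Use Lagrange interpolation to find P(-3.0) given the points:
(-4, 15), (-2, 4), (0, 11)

Lagrange interpolation formula:
P(x) = Σ yᵢ × Lᵢ(x)
where Lᵢ(x) = Π_{j≠i} (x - xⱼ)/(xᵢ - xⱼ)

L_0(-3.0) = (-3.0 - (-2))/(-4 - (-2)) × (-3.0 - 0)/(-4 - 0) = 0.375000
L_1(-3.0) = (-3.0 - (-4))/(-2 - (-4)) × (-3.0 - 0)/(-2 - 0) = 0.750000
L_2(-3.0) = (-3.0 - (-4))/(0 - (-4)) × (-3.0 - (-2))/(0 - (-2)) = -0.125000

P(-3.0) = 15×L_0(-3.0) + 4×L_1(-3.0) + 11×L_2(-3.0)
P(-3.0) = 7.250000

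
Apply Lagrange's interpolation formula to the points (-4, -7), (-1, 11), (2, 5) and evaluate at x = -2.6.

Lagrange interpolation formula:
P(x) = Σ yᵢ × Lᵢ(x)
where Lᵢ(x) = Π_{j≠i} (x - xⱼ)/(xᵢ - xⱼ)

L_0(-2.6) = (-2.6 - (-1))/(-4 - (-1)) × (-2.6 - 2)/(-4 - 2) = 0.408889
L_1(-2.6) = (-2.6 - (-4))/(-1 - (-4)) × (-2.6 - 2)/(-1 - 2) = 0.715556
L_2(-2.6) = (-2.6 - (-4))/(2 - (-4)) × (-2.6 - (-1))/(2 - (-1)) = -0.124444

P(-2.6) = (-7)×L_0(-2.6) + 11×L_1(-2.6) + 5×L_2(-2.6)
P(-2.6) = 4.386667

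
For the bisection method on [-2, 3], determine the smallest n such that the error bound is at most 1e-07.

We need (b-a)/2^n ≤ 1e-07
(3 - (-2))/2^n ≤ 1e-07
5/2^n ≤ 1e-07
2^n ≥ 50000000
n ≥ log₂(50000000) = 25.58
n ≥ 26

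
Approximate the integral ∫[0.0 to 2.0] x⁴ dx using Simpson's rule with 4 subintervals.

f(x) = x⁴
a = 0.0, b = 2.0, n = 4
h = (b - a)/n = 0.500000

Simpson's rule: (h/3)[f(x₀) + 4f(x₁) + 2f(x₂) + ... + f(xₙ)]

x_0 = 0.0000, f(x_0) = 0.000000, coefficient = 1
x_1 = 0.5000, f(x_1) = 0.062500, coefficient = 4
x_2 = 1.0000, f(x_2) = 1.000000, coefficient = 2
x_3 = 1.5000, f(x_3) = 5.062500, coefficient = 4
x_4 = 2.0000, f(x_4) = 16.000000, coefficient = 1

I ≈ (0.500000/3) × 38.500000 = 6.416667
Exact value: 6.400000
Error: 0.016667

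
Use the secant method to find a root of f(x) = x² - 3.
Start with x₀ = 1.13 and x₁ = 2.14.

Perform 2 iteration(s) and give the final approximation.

f(x) = x² - 3
x₀ = 1.13, x₁ = 2.14

Secant formula: x_{n+1} = x_n - f(x_n)(x_n - x_{n-1})/(f(x_n) - f(x_{n-1}))

Iteration 1:
  f(1.130000) = -1.723100
  f(2.140000) = 1.579600
  x_2 = 2.140000 - 1.579600×(2.140000 - 1.130000)/(1.579600 - (-1.723100))
       = 1.656942
Iteration 2:
  f(2.140000) = 1.579600
  f(1.656942) = -0.254544
  x_3 = 1.656942 - (-0.254544)×(1.656942 - 2.140000)/(-0.254544 - 1.579600)
       = 1.723981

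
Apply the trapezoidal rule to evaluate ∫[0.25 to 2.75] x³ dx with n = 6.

f(x) = x³
a = 0.25, b = 2.75, n = 6
h = (b - a)/n = 0.416667

Trapezoidal rule: (h/2)[f(x₀) + 2f(x₁) + 2f(x₂) + ... + f(xₙ)]

x_0 = 0.2500, f(x_0) = 0.015625, coefficient = 1
x_1 = 0.6667, f(x_1) = 0.296296, coefficient = 2
x_2 = 1.0833, f(x_2) = 1.271412, coefficient = 2
x_3 = 1.5000, f(x_3) = 3.375000, coefficient = 2
x_4 = 1.9167, f(x_4) = 7.041088, coefficient = 2
x_5 = 2.3333, f(x_5) = 12.703704, coefficient = 2
x_6 = 2.7500, f(x_6) = 20.796875, coefficient = 1

I ≈ (0.416667/2) × 70.187500 = 14.622396
Exact value: 14.296875
Error: 0.325521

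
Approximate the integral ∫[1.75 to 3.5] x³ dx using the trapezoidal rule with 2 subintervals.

f(x) = x³
a = 1.75, b = 3.5, n = 2
h = (b - a)/n = 0.875000

Trapezoidal rule: (h/2)[f(x₀) + 2f(x₁) + 2f(x₂) + ... + f(xₙ)]

x_0 = 1.7500, f(x_0) = 5.359375, coefficient = 1
x_1 = 2.6250, f(x_1) = 18.087891, coefficient = 2
x_2 = 3.5000, f(x_2) = 42.875000, coefficient = 1

I ≈ (0.875000/2) × 84.410156 = 36.929443
Exact value: 35.170898
Error: 1.758545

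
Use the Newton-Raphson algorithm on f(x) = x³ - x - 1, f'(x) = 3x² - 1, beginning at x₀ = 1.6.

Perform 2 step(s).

f(x) = x³ - x - 1
f'(x) = 3x² - 1
x₀ = 1.6

Newton-Raphson formula: x_{n+1} = x_n - f(x_n)/f'(x_n)

Iteration 1:
  f(1.600000) = 1.496000
  f'(1.600000) = 6.680000
  x_1 = 1.600000 - 1.496000/6.680000 = 1.376048
Iteration 2:
  f(1.376048) = 0.229510
  f'(1.376048) = 4.680524
  x_2 = 1.376048 - 0.229510/4.680524 = 1.327013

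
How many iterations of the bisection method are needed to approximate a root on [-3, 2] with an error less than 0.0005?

We need (b-a)/2^n ≤ 0.0005
(2 - (-3))/2^n ≤ 0.0005
5/2^n ≤ 0.0005
2^n ≥ 10000
n ≥ log₂(10000) = 13.29
n ≥ 14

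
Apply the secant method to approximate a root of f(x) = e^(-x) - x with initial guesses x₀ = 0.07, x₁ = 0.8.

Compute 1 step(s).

f(x) = e^(-x) - x
x₀ = 0.07, x₁ = 0.8

Secant formula: x_{n+1} = x_n - f(x_n)(x_n - x_{n-1})/(f(x_n) - f(x_{n-1}))

Iteration 1:
  f(0.070000) = 0.862394
  f(0.800000) = -0.350671
  x_2 = 0.800000 - (-0.350671)×(0.800000 - 0.070000)/(-0.350671 - 0.862394)
       = 0.588973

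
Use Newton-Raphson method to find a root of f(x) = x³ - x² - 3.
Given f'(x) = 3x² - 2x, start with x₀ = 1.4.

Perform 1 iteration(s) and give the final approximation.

f(x) = x³ - x² - 3
f'(x) = 3x² - 2x
x₀ = 1.4

Newton-Raphson formula: x_{n+1} = x_n - f(x_n)/f'(x_n)

Iteration 1:
  f(1.400000) = -2.216000
  f'(1.400000) = 3.080000
  x_1 = 1.400000 - (-2.216000)/3.080000 = 2.119481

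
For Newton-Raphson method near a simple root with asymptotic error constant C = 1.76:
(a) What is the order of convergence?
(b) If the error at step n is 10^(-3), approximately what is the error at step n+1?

(a) Newton-Raphson has quadratic (order 2) convergence near simple roots.
    This means |e_{n+1}| ≈ C|e_n|².

(b) With |e_n| = 10^(-3) and C = 1.76:
    |e_{n+1}| ≈ 1.76 × (10^(-3))² = 1.76 × 10^(-6)

(a) 2 (quadratic); (b) |e_{n+1}| ≈ 1.760e-06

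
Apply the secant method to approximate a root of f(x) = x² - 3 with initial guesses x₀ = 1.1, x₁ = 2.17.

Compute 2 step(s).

f(x) = x² - 3
x₀ = 1.1, x₁ = 2.17

Secant formula: x_{n+1} = x_n - f(x_n)(x_n - x_{n-1})/(f(x_n) - f(x_{n-1}))

Iteration 1:
  f(1.100000) = -1.790000
  f(2.170000) = 1.708900
  x_2 = 2.170000 - 1.708900×(2.170000 - 1.100000)/(1.708900 - (-1.790000))
       = 1.647401
Iteration 2:
  f(2.170000) = 1.708900
  f(1.647401) = -0.286071
  x_3 = 1.647401 - (-0.286071)×(1.647401 - 2.170000)/(-0.286071 - 1.708900)
       = 1.722339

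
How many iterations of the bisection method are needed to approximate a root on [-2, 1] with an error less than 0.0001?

We need (b-a)/2^n ≤ 0.0001
(1 - (-2))/2^n ≤ 0.0001
3/2^n ≤ 0.0001
2^n ≥ 30000
n ≥ log₂(30000) = 14.87
n ≥ 15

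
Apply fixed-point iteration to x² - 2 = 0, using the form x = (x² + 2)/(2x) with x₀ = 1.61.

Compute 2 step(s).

Equation: x² - 2 = 0
Fixed-point form: x = (x² + 2)/(2x)
x₀ = 1.61

x_1 = g(1.610000) = 1.426118
x_2 = g(1.426118) = 1.414263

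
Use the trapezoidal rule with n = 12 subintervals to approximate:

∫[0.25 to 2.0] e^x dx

f(x) = e^x
a = 0.25, b = 2.0, n = 12
h = (b - a)/n = 0.145833

Trapezoidal rule: (h/2)[f(x₀) + 2f(x₁) + 2f(x₂) + ... + f(xₙ)]

x_0 = 0.2500, f(x_0) = 1.284025, coefficient = 1
x_1 = 0.3958, f(x_1) = 1.485622, coefficient = 2
x_2 = 0.5417, f(x_2) = 1.718869, coefficient = 2
x_3 = 0.6875, f(x_3) = 1.988737, coefficient = 2
x_4 = 0.8333, f(x_4) = 2.300976, coefficient = 2
x_5 = 0.9792, f(x_5) = 2.662237, coefficient = 2
x_6 = 1.1250, f(x_6) = 3.080217, coefficient = 2
x_7 = 1.2708, f(x_7) = 3.563821, coefficient = 2
x_8 = 1.4167, f(x_8) = 4.123353, coefficient = 2
x_9 = 1.5625, f(x_9) = 4.770733, coefficient = 2
x_10 = 1.7083, f(x_10) = 5.519754, coefficient = 2
x_11 = 1.8542, f(x_11) = 6.386374, coefficient = 2
x_12 = 2.0000, f(x_12) = 7.389056, coefficient = 1

I ≈ (0.145833/2) × 83.874469 = 6.115847
Exact value: 6.105031
Error: 0.010816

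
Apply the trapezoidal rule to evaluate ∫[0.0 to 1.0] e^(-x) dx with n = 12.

f(x) = e^(-x)
a = 0.0, b = 1.0, n = 12
h = (b - a)/n = 0.083333

Trapezoidal rule: (h/2)[f(x₀) + 2f(x₁) + 2f(x₂) + ... + f(xₙ)]

x_0 = 0.0000, f(x_0) = 1.000000, coefficient = 1
x_1 = 0.0833, f(x_1) = 0.920044, coefficient = 2
x_2 = 0.1667, f(x_2) = 0.846482, coefficient = 2
x_3 = 0.2500, f(x_3) = 0.778801, coefficient = 2
x_4 = 0.3333, f(x_4) = 0.716531, coefficient = 2
x_5 = 0.4167, f(x_5) = 0.659241, coefficient = 2
x_6 = 0.5000, f(x_6) = 0.606531, coefficient = 2
x_7 = 0.5833, f(x_7) = 0.558035, coefficient = 2
x_8 = 0.6667, f(x_8) = 0.513417, coefficient = 2
x_9 = 0.7500, f(x_9) = 0.472367, coefficient = 2
x_10 = 0.8333, f(x_10) = 0.434598, coefficient = 2
x_11 = 0.9167, f(x_11) = 0.399850, coefficient = 2
x_12 = 1.0000, f(x_12) = 0.367879, coefficient = 1

I ≈ (0.083333/2) × 15.179672 = 0.632486
Exact value: 0.632121
Error: 0.000366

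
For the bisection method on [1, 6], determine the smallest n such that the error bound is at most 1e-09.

We need (b-a)/2^n ≤ 1e-09
(6 - 1)/2^n ≤ 1e-09
5/2^n ≤ 1e-09
2^n ≥ 5000000000
n ≥ log₂(5000000000) = 32.22
n ≥ 33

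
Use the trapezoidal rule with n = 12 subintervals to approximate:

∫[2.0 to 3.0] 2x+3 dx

f(x) = 2x+3
a = 2.0, b = 3.0, n = 12
h = (b - a)/n = 0.083333

Trapezoidal rule: (h/2)[f(x₀) + 2f(x₁) + 2f(x₂) + ... + f(xₙ)]

x_0 = 2.0000, f(x_0) = 7.000000, coefficient = 1
x_1 = 2.0833, f(x_1) = 7.166667, coefficient = 2
x_2 = 2.1667, f(x_2) = 7.333333, coefficient = 2
x_3 = 2.2500, f(x_3) = 7.500000, coefficient = 2
x_4 = 2.3333, f(x_4) = 7.666667, coefficient = 2
x_5 = 2.4167, f(x_5) = 7.833333, coefficient = 2
x_6 = 2.5000, f(x_6) = 8.000000, coefficient = 2
x_7 = 2.5833, f(x_7) = 8.166667, coefficient = 2
x_8 = 2.6667, f(x_8) = 8.333333, coefficient = 2
x_9 = 2.7500, f(x_9) = 8.500000, coefficient = 2
x_10 = 2.8333, f(x_10) = 8.666667, coefficient = 2
x_11 = 2.9167, f(x_11) = 8.833333, coefficient = 2
x_12 = 3.0000, f(x_12) = 9.000000, coefficient = 1

I ≈ (0.083333/2) × 192.000000 = 8.000000
Exact value: 8.000000
Error: 0.000000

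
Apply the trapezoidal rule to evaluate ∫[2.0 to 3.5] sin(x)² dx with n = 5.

f(x) = sin(x)²
a = 2.0, b = 3.5, n = 5
h = (b - a)/n = 0.300000

Trapezoidal rule: (h/2)[f(x₀) + 2f(x₁) + 2f(x₂) + ... + f(xₙ)]

x_0 = 2.0000, f(x_0) = 0.826822, coefficient = 1
x_1 = 2.3000, f(x_1) = 0.556076, coefficient = 2
x_2 = 2.6000, f(x_2) = 0.265742, coefficient = 2
x_3 = 2.9000, f(x_3) = 0.057240, coefficient = 2
x_4 = 3.2000, f(x_4) = 0.003408, coefficient = 2
x_5 = 3.5000, f(x_5) = 0.123049, coefficient = 1

I ≈ (0.300000/2) × 2.714802 = 0.407220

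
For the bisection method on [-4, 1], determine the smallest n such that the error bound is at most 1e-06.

We need (b-a)/2^n ≤ 1e-06
(1 - (-4))/2^n ≤ 1e-06
5/2^n ≤ 1e-06
2^n ≥ 5000000
n ≥ log₂(5000000) = 22.25
n ≥ 23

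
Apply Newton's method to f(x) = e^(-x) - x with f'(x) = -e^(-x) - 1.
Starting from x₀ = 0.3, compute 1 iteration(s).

f(x) = e^(-x) - x
f'(x) = -e^(-x) - 1
x₀ = 0.3

Newton-Raphson formula: x_{n+1} = x_n - f(x_n)/f'(x_n)

Iteration 1:
  f(0.300000) = 0.440818
  f'(0.300000) = -1.740818
  x_1 = 0.300000 - 0.440818/(-1.740818) = 0.553225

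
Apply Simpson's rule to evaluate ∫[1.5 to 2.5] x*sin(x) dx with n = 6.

f(x) = x*sin(x)
a = 1.5, b = 2.5, n = 6
h = (b - a)/n = 0.166667

Simpson's rule: (h/3)[f(x₀) + 4f(x₁) + 2f(x₂) + ... + f(xₙ)]

x_0 = 1.5000, f(x_0) = 1.496242, coefficient = 1
x_1 = 1.6667, f(x_1) = 1.659013, coefficient = 4
x_2 = 1.8333, f(x_2) = 1.770514, coefficient = 2
x_3 = 2.0000, f(x_3) = 1.818595, coefficient = 4
x_4 = 2.1667, f(x_4) = 1.793264, coefficient = 2
x_5 = 2.3333, f(x_5) = 1.687200, coefficient = 4
x_6 = 2.5000, f(x_6) = 1.496180, coefficient = 1

I ≈ (0.166667/3) × 30.779212 = 1.709956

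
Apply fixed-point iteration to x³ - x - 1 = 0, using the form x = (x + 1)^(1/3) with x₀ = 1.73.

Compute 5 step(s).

Equation: x³ - x - 1 = 0
Fixed-point form: x = (x + 1)^(1/3)
x₀ = 1.73

x_1 = g(1.730000) = 1.397615
x_2 = g(1.397615) = 1.338422
x_3 = g(1.338422) = 1.327316
x_4 = g(1.327316) = 1.325211
x_5 = g(1.325211) = 1.324812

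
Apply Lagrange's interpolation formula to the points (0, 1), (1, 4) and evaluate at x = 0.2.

Lagrange interpolation formula:
P(x) = Σ yᵢ × Lᵢ(x)
where Lᵢ(x) = Π_{j≠i} (x - xⱼ)/(xᵢ - xⱼ)

L_0(0.2) = (0.2 - 1)/(0 - 1) = 0.800000
L_1(0.2) = (0.2 - 0)/(1 - 0) = 0.200000

P(0.2) = 1×L_0(0.2) + 4×L_1(0.2)
P(0.2) = 1.600000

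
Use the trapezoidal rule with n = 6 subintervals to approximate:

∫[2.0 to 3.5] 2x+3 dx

f(x) = 2x+3
a = 2.0, b = 3.5, n = 6
h = (b - a)/n = 0.250000

Trapezoidal rule: (h/2)[f(x₀) + 2f(x₁) + 2f(x₂) + ... + f(xₙ)]

x_0 = 2.0000, f(x_0) = 7.000000, coefficient = 1
x_1 = 2.2500, f(x_1) = 7.500000, coefficient = 2
x_2 = 2.5000, f(x_2) = 8.000000, coefficient = 2
x_3 = 2.7500, f(x_3) = 8.500000, coefficient = 2
x_4 = 3.0000, f(x_4) = 9.000000, coefficient = 2
x_5 = 3.2500, f(x_5) = 9.500000, coefficient = 2
x_6 = 3.5000, f(x_6) = 10.000000, coefficient = 1

I ≈ (0.250000/2) × 102.000000 = 12.750000
Exact value: 12.750000
Error: 0.000000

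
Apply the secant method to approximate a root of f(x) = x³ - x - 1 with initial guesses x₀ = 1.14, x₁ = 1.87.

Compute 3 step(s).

f(x) = x³ - x - 1
x₀ = 1.14, x₁ = 1.87

Secant formula: x_{n+1} = x_n - f(x_n)(x_n - x_{n-1})/(f(x_n) - f(x_{n-1}))

Iteration 1:
  f(1.140000) = -0.658456
  f(1.870000) = 3.669203
  x_2 = 1.870000 - 3.669203×(1.870000 - 1.140000)/(3.669203 - (-0.658456))
       = 1.251070
Iteration 2:
  f(1.870000) = 3.669203
  f(1.251070) = -0.292925
  x_3 = 1.251070 - (-0.292925)×(1.251070 - 1.870000)/(-0.292925 - 3.669203)
       = 1.296828
Iteration 3:
  f(1.251070) = -0.292925
  f(1.296828) = -0.115870
  x_4 = 1.296828 - (-0.115870)×(1.296828 - 1.251070)/(-0.115870 - (-0.292925))
       = 1.326774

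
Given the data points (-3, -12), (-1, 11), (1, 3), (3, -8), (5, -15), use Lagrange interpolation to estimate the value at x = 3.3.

Lagrange interpolation formula:
P(x) = Σ yᵢ × Lᵢ(x)
where Lᵢ(x) = Π_{j≠i} (x - xⱼ)/(xᵢ - xⱼ)

L_0(3.3) = (3.3 - (-1))/(-3 - (-1)) × (3.3 - 1)/(-3 - 1) × (3.3 - 3)/(-3 - 3) × (3.3 - 5)/(-3 - 5) = -0.013135
L_1(3.3) = (3.3 - (-3))/(-1 - (-3)) × (3.3 - 1)/(-1 - 1) × (3.3 - 3)/(-1 - 3) × (3.3 - 5)/(-1 - 5) = 0.076978
L_2(3.3) = (3.3 - (-3))/(1 - (-3)) × (3.3 - (-1))/(1 - (-1)) × (3.3 - 3)/(1 - 3) × (3.3 - 5)/(1 - 5) = -0.215873
L_3(3.3) = (3.3 - (-3))/(3 - (-3)) × (3.3 - (-1))/(3 - (-1)) × (3.3 - 1)/(3 - 1) × (3.3 - 5)/(3 - 5) = 1.103353
L_4(3.3) = (3.3 - (-3))/(5 - (-3)) × (3.3 - (-1))/(5 - (-1)) × (3.3 - 1)/(5 - 1) × (3.3 - 3)/(5 - 3) = 0.048677

P(3.3) = (-12)×L_0(3.3) + 11×L_1(3.3) + 3×L_2(3.3) + (-8)×L_3(3.3) + (-15)×L_4(3.3)
P(3.3) = -9.200224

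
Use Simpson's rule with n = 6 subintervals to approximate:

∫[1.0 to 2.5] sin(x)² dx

f(x) = sin(x)²
a = 1.0, b = 2.5, n = 6
h = (b - a)/n = 0.250000

Simpson's rule: (h/3)[f(x₀) + 4f(x₁) + 2f(x₂) + ... + f(xₙ)]

x_0 = 1.0000, f(x_0) = 0.708073, coefficient = 1
x_1 = 1.2500, f(x_1) = 0.900572, coefficient = 4
x_2 = 1.5000, f(x_2) = 0.994996, coefficient = 2
x_3 = 1.7500, f(x_3) = 0.968228, coefficient = 4
x_4 = 2.0000, f(x_4) = 0.826822, coefficient = 2
x_5 = 2.2500, f(x_5) = 0.605398, coefficient = 4
x_6 = 2.5000, f(x_6) = 0.358169, coefficient = 1

I ≈ (0.250000/3) × 14.606671 = 1.217223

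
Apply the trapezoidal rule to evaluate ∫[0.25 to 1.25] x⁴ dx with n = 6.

f(x) = x⁴
a = 0.25, b = 1.25, n = 6
h = (b - a)/n = 0.166667

Trapezoidal rule: (h/2)[f(x₀) + 2f(x₁) + 2f(x₂) + ... + f(xₙ)]

x_0 = 0.2500, f(x_0) = 0.003906, coefficient = 1
x_1 = 0.4167, f(x_1) = 0.030141, coefficient = 2
x_2 = 0.5833, f(x_2) = 0.115789, coefficient = 2
x_3 = 0.7500, f(x_3) = 0.316406, coefficient = 2
x_4 = 0.9167, f(x_4) = 0.706067, coefficient = 2
x_5 = 1.0833, f(x_5) = 1.377363, coefficient = 2
x_6 = 1.2500, f(x_6) = 2.441406, coefficient = 1

I ≈ (0.166667/2) × 7.536844 = 0.628070
Exact value: 0.610156
Error: 0.017914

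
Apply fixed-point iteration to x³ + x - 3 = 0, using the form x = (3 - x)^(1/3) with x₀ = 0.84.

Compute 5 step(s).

Equation: x³ + x - 3 = 0
Fixed-point form: x = (3 - x)^(1/3)
x₀ = 0.84

x_1 = g(0.840000) = 1.292661
x_2 = g(1.292661) = 1.195198
x_3 = g(1.195198) = 1.217521
x_4 = g(1.217521) = 1.212481
x_5 = g(1.212481) = 1.213622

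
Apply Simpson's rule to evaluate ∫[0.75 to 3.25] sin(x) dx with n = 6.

f(x) = sin(x)
a = 0.75, b = 3.25, n = 6
h = (b - a)/n = 0.416667

Simpson's rule: (h/3)[f(x₀) + 4f(x₁) + 2f(x₂) + ... + f(xₙ)]

x_0 = 0.7500, f(x_0) = 0.681639, coefficient = 1
x_1 = 1.1667, f(x_1) = 0.919445, coefficient = 4
x_2 = 1.5833, f(x_2) = 0.999921, coefficient = 2
x_3 = 2.0000, f(x_3) = 0.909297, coefficient = 4
x_4 = 2.4167, f(x_4) = 0.663080, coefficient = 2
x_5 = 2.8333, f(x_5) = 0.303400, coefficient = 4
x_6 = 3.2500, f(x_6) = -0.108195, coefficient = 1

I ≈ (0.416667/3) × 12.428018 = 1.726114
Exact value: 1.725819
Error: 0.000295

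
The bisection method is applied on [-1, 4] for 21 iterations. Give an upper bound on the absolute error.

Bisection error bound: |error| ≤ (b-a)/2^n
|error| ≤ (4 - (-1))/2^21 = 5/2^21
|error| ≤ 0.0000023842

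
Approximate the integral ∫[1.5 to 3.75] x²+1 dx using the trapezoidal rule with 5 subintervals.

f(x) = x²+1
a = 1.5, b = 3.75, n = 5
h = (b - a)/n = 0.450000

Trapezoidal rule: (h/2)[f(x₀) + 2f(x₁) + 2f(x₂) + ... + f(xₙ)]

x_0 = 1.5000, f(x_0) = 3.250000, coefficient = 1
x_1 = 1.9500, f(x_1) = 4.802500, coefficient = 2
x_2 = 2.4000, f(x_2) = 6.760000, coefficient = 2
x_3 = 2.8500, f(x_3) = 9.122500, coefficient = 2
x_4 = 3.3000, f(x_4) = 11.890000, coefficient = 2
x_5 = 3.7500, f(x_5) = 15.062500, coefficient = 1

I ≈ (0.450000/2) × 83.462500 = 18.779063
Exact value: 18.703125
Error: 0.075938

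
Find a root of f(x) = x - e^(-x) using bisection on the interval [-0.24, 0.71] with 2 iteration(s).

f(x) = x - e^(-x)
Initial interval: [-0.24, 0.71]

Iteration 1:
  c_1 = (-0.240000 + 0.710000)/2 = 0.235000
  f(c_1) = f(0.235000) = -0.555571
  f(a) × f(c) ≥ 0, new interval: [0.235000, 0.710000]
Iteration 2:
  c_2 = (0.235000 + 0.710000)/2 = 0.472500
  f(c_2) = f(0.472500) = -0.150942
  f(a) × f(c) ≥ 0, new interval: [0.472500, 0.710000]

After 2 iteration(s), the approximation is c_2 = 0.472500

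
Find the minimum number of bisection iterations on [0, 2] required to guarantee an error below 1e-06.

We need (b-a)/2^n ≤ 1e-06
(2 - 0)/2^n ≤ 1e-06
2/2^n ≤ 1e-06
2^n ≥ 2000000
n ≥ log₂(2000000) = 20.93
n ≥ 21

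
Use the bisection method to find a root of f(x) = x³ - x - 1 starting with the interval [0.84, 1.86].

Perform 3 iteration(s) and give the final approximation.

f(x) = x³ - x - 1
Initial interval: [0.84, 1.86]

Iteration 1:
  c_1 = (0.840000 + 1.860000)/2 = 1.350000
  f(c_1) = f(1.350000) = 0.110375
  f(a) × f(c) < 0, new interval: [0.840000, 1.350000]
Iteration 2:
  c_2 = (0.840000 + 1.350000)/2 = 1.095000
  f(c_2) = f(1.095000) = -0.782068
  f(a) × f(c) ≥ 0, new interval: [1.095000, 1.350000]
Iteration 3:
  c_3 = (1.095000 + 1.350000)/2 = 1.222500
  f(c_3) = f(1.222500) = -0.395466
  f(a) × f(c) ≥ 0, new interval: [1.222500, 1.350000]

After 3 iteration(s), the approximation is c_3 = 1.222500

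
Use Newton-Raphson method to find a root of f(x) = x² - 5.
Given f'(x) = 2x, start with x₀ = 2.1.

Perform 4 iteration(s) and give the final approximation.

f(x) = x² - 5
f'(x) = 2x
x₀ = 2.1

Newton-Raphson formula: x_{n+1} = x_n - f(x_n)/f'(x_n)

Iteration 1:
  f(2.100000) = -0.590000
  f'(2.100000) = 4.200000
  x_1 = 2.100000 - (-0.590000)/4.200000 = 2.240476
Iteration 2:
  f(2.240476) = 0.019734
  f'(2.240476) = 4.480952
  x_2 = 2.240476 - 0.019734/4.480952 = 2.236072
Iteration 3:
  f(2.236072) = 0.000019
  f'(2.236072) = 4.472145
  x_3 = 2.236072 - 0.000019/4.472145 = 2.236068
Iteration 4:
  f(2.236068) = 0.000000
  f'(2.236068) = 4.472136
  x_4 = 2.236068 - 0.000000/4.472136 = 2.236068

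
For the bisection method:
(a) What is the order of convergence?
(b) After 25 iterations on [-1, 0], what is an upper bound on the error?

(a) Bisection has linear (order 1) convergence; the error is halved each step.

(b) Error bound = (b-a)/2^n = (0 - (-1))/2^{25}
    = 1/2^{25}

(a) 1 (linear); (b) error ≤ 2.98e-08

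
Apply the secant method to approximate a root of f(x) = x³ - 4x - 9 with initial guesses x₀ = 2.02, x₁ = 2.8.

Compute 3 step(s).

f(x) = x³ - 4x - 9
x₀ = 2.02, x₁ = 2.8

Secant formula: x_{n+1} = x_n - f(x_n)(x_n - x_{n-1})/(f(x_n) - f(x_{n-1}))

Iteration 1:
  f(2.020000) = -8.837592
  f(2.800000) = 1.752000
  x_2 = 2.800000 - 1.752000×(2.800000 - 2.020000)/(1.752000 - (-8.837592))
       = 2.670953
Iteration 2:
  f(2.800000) = 1.752000
  f(2.670953) = -0.629268
  x_3 = 2.670953 - (-0.629268)×(2.670953 - 2.800000)/(-0.629268 - 1.752000)
       = 2.705054
Iteration 3:
  f(2.670953) = -0.629268
  f(2.705054) = -0.026472
  x_4 = 2.705054 - (-0.026472)×(2.705054 - 2.670953)/(-0.026472 - (-0.629268))
       = 2.706552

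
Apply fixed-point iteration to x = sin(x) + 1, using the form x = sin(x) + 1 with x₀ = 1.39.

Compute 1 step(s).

Equation: x = sin(x) + 1
Fixed-point form: x = sin(x) + 1
x₀ = 1.39

x_1 = g(1.390000) = 1.983701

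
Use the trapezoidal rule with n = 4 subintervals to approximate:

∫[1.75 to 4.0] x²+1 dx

f(x) = x²+1
a = 1.75, b = 4.0, n = 4
h = (b - a)/n = 0.562500

Trapezoidal rule: (h/2)[f(x₀) + 2f(x₁) + 2f(x₂) + ... + f(xₙ)]

x_0 = 1.7500, f(x_0) = 4.062500, coefficient = 1
x_1 = 2.3125, f(x_1) = 6.347656, coefficient = 2
x_2 = 2.8750, f(x_2) = 9.265625, coefficient = 2
x_3 = 3.4375, f(x_3) = 12.816406, coefficient = 2
x_4 = 4.0000, f(x_4) = 17.000000, coefficient = 1

I ≈ (0.562500/2) × 77.921875 = 21.915527
Exact value: 21.796875
Error: 0.118652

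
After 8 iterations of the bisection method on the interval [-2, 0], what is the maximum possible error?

Bisection error bound: |error| ≤ (b-a)/2^n
|error| ≤ (0 - (-2))/2^8 = 2/2^8
|error| ≤ 0.0078125000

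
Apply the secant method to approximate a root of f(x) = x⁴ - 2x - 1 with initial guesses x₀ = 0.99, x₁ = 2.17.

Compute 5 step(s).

f(x) = x⁴ - 2x - 1
x₀ = 0.99, x₁ = 2.17

Secant formula: x_{n+1} = x_n - f(x_n)(x_n - x_{n-1})/(f(x_n) - f(x_{n-1}))

Iteration 1:
  f(0.990000) = -2.019404
  f(2.170000) = 16.833739
  x_2 = 2.170000 - 16.833739×(2.170000 - 0.990000)/(16.833739 - (-2.019404))
       = 1.116393
Iteration 2:
  f(2.170000) = 16.833739
  f(1.116393) = -1.679441
  x_3 = 1.116393 - (-1.679441)×(1.116393 - 2.170000)/(-1.679441 - 16.833739)
       = 1.211972
Iteration 3:
  f(1.116393) = -1.679441
  f(1.211972) = -1.266349
  x_4 = 1.211972 - (-1.266349)×(1.211972 - 1.116393)/(-1.266349 - (-1.679441))
       = 1.504973
Iteration 4:
  f(1.211972) = -1.266349
  f(1.504973) = 1.120023
  x_5 = 1.504973 - 1.120023×(1.504973 - 1.211972)/(1.120023 - (-1.266349))
       = 1.367455
Iteration 5:
  f(1.504973) = 1.120023
  f(1.367455) = -0.238258
  x_6 = 1.367455 - (-0.238258)×(1.367455 - 1.504973)/(-0.238258 - 1.120023)
       = 1.391577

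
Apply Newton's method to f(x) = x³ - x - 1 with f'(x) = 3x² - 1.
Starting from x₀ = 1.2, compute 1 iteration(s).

f(x) = x³ - x - 1
f'(x) = 3x² - 1
x₀ = 1.2

Newton-Raphson formula: x_{n+1} = x_n - f(x_n)/f'(x_n)

Iteration 1:
  f(1.200000) = -0.472000
  f'(1.200000) = 3.320000
  x_1 = 1.200000 - (-0.472000)/3.320000 = 1.342169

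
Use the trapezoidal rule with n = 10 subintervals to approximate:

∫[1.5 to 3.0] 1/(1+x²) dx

f(x) = 1/(1+x²)
a = 1.5, b = 3.0, n = 10
h = (b - a)/n = 0.150000

Trapezoidal rule: (h/2)[f(x₀) + 2f(x₁) + 2f(x₂) + ... + f(xₙ)]

x_0 = 1.5000, f(x_0) = 0.307692, coefficient = 1
x_1 = 1.6500, f(x_1) = 0.268637, coefficient = 2
x_2 = 1.8000, f(x_2) = 0.235849, coefficient = 2
x_3 = 1.9500, f(x_3) = 0.208225, coefficient = 2
x_4 = 2.1000, f(x_4) = 0.184843, coefficient = 2
x_5 = 2.2500, f(x_5) = 0.164948, coefficient = 2
x_6 = 2.4000, f(x_6) = 0.147929, coefficient = 2
x_7 = 2.5500, f(x_7) = 0.133289, coefficient = 2
x_8 = 2.7000, f(x_8) = 0.120627, coefficient = 2
x_9 = 2.8500, f(x_9) = 0.109619, coefficient = 2
x_10 = 3.0000, f(x_10) = 0.100000, coefficient = 1

I ≈ (0.150000/2) × 3.555625 = 0.266672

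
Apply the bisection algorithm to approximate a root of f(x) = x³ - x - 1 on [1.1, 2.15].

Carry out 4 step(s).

f(x) = x³ - x - 1
Initial interval: [1.1, 2.15]

Iteration 1:
  c_1 = (1.100000 + 2.150000)/2 = 1.625000
  f(c_1) = f(1.625000) = 1.666016
  f(a) × f(c) < 0, new interval: [1.100000, 1.625000]
Iteration 2:
  c_2 = (1.100000 + 1.625000)/2 = 1.362500
  f(c_2) = f(1.362500) = 0.166854
  f(a) × f(c) < 0, new interval: [1.100000, 1.362500]
Iteration 3:
  c_3 = (1.100000 + 1.362500)/2 = 1.231250
  f(c_3) = f(1.231250) = -0.364704
  f(a) × f(c) ≥ 0, new interval: [1.231250, 1.362500]
Iteration 4:
  c_4 = (1.231250 + 1.362500)/2 = 1.296875
  f(c_4) = f(1.296875) = -0.115681
  f(a) × f(c) ≥ 0, new interval: [1.296875, 1.362500]

After 4 iteration(s), the approximation is c_4 = 1.296875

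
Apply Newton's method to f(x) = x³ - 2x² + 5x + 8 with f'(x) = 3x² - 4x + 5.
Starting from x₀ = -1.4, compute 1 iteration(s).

f(x) = x³ - 2x² + 5x + 8
f'(x) = 3x² - 4x + 5
x₀ = -1.4

Newton-Raphson formula: x_{n+1} = x_n - f(x_n)/f'(x_n)

Iteration 1:
  f(-1.400000) = -5.664000
  f'(-1.400000) = 16.480000
  x_1 = -1.400000 - (-5.664000)/16.480000 = -1.056311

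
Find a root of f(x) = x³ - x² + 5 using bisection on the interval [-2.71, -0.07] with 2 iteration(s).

f(x) = x³ - x² + 5
Initial interval: [-2.71, -0.07]

Iteration 1:
  c_1 = (-2.710000 + (-0.070000))/2 = -1.390000
  f(c_1) = f(-1.390000) = 0.382281
  f(a) × f(c) < 0, new interval: [-2.710000, -1.390000]
Iteration 2:
  c_2 = (-2.710000 + (-1.390000))/2 = -2.050000
  f(c_2) = f(-2.050000) = -7.817625
  f(a) × f(c) ≥ 0, new interval: [-2.050000, -1.390000]

After 2 iteration(s), the approximation is c_2 = -2.050000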